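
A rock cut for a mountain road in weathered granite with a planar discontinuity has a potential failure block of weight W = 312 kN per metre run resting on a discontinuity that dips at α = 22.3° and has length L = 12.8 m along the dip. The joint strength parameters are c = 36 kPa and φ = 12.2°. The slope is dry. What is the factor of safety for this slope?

Resolving the block weight along and normal to the plane and applying the Mohr–Coulomb strength on the joint:
N' = W cosα = 312·cos22.3° = 288.7 kN/m
Driving force T = W sinα = 312·sin22.3° = 118.4 kN/m
Resisting force R = c·L + N'·tanφ = 36·12.8 + 288.7·tan12.2° = 460.8 + 62.4 = 523.2 kN/m
FS = R / T = 523.2 / 118.4 = 4.419

FS = 4.42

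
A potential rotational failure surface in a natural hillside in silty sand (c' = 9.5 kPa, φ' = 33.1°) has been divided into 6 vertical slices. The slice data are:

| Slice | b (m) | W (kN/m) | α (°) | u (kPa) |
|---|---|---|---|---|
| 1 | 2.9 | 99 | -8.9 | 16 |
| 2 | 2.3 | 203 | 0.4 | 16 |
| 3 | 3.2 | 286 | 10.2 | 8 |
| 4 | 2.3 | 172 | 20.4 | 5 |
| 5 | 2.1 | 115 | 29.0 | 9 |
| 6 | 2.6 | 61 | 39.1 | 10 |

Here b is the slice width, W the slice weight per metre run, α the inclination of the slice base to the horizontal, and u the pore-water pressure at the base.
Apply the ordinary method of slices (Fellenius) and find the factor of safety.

Ordinary method of slices: FS = Σ[c'·Δl_i + (W_i cosα_i − u_i·Δl_i)·tanφ'] / Σ W_i sinα_i, with Δl_i = b_i / cosα_i.
Slice 1: Δl = 2.9/cos(-8.9°) = 2.935 m; N'_1 = 99·cos(-8.9°) − 16·2.935 = 50.8; c'Δl = 27.89; W sinα = -15.3
Slice 2: Δl = 2.3/cos0.4° = 2.300 m; N'_2 = 203·cos0.4° − 16·2.300 = 166.2; c'Δl = 21.85; W sinα = 1.4
Slice 3: Δl = 3.2/cos10.2° = 3.251 m; N'_3 = 286·cos10.2° − 8·3.251 = 255.5; c'Δl = 30.89; W sinα = 50.6
Slice 4: Δl = 2.3/cos20.4° = 2.454 m; N'_4 = 172·cos20.4° − 5·2.454 = 148.9; c'Δl = 23.31; W sinα = 60.0
Slice 5: Δl = 2.1/cos29.0° = 2.401 m; N'_5 = 115·cos29.0° − 9·2.401 = 79.0; c'Δl = 22.81; W sinα = 55.8
Slice 6: Δl = 2.6/cos39.1° = 3.350 m; N'_6 = 61·cos39.1° − 10·3.350 = 13.8; c'Δl = 31.83; W sinα = 38.5
Σc'Δl = 158.6 kN/m; ΣN' = 714.3 kN/m; ΣW sinα = 190.9 kN/m
Resisting = 158.6 + 714.3·tan33.1° = 158.6 + 465.6 = 624.2 kN/m
FS = 624.2 / 190.9 = 3.269

FS = 3.27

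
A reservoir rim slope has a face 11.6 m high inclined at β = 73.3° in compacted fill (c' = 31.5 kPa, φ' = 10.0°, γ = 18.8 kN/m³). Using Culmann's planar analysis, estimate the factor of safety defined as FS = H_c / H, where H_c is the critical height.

H_c = (4c'/γ) · sinβ cosφ' / [1 − cos(β − φ')]
    = (4·31.5/18.8) · sin73.3°·cos10.0° / [1 − cos63.3°]
    = 6.702 · 0.9433 / 0.5507 = 11.48 m
FS = H_c / H = 11.48 / 11.6 = 0.990

FS = 0.99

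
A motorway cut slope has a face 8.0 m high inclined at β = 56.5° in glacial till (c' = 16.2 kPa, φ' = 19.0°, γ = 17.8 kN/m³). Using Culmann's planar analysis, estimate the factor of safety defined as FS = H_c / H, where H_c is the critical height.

FS = 1.74

H_c = (4c'/γ) · sinβ cosφ' / [1 − cos(β − φ')]
    = (4·16.2/17.8) · sin56.5°·cos19.0° / [1 − cos37.5°]
    = 3.640 · 0.7885 / 0.2066 = 13.89 m
FS = H_c / H = 13.89 / 8.0 = 1.736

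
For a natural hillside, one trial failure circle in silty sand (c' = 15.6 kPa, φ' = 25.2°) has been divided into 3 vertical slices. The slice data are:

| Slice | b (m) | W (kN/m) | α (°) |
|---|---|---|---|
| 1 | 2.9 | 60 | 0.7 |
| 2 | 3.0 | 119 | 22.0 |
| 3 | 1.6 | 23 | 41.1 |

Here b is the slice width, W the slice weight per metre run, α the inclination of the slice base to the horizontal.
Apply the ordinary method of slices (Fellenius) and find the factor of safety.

FS = 3.59

Ordinary method of slices: FS = Σ[c'·Δl_i + (W_i cosα_i)·tanφ'] / Σ W_i sinα_i, with Δl_i = b_i / cosα_i.
Slice 1: Δl = 2.9/cos0.7° = 2.900 m; N'_1 = 60·cos0.7° = 60.0; c'Δl = 45.24; W sinα = 0.7
Slice 2: Δl = 3.0/cos22.0° = 3.236 m; N'_2 = 119·cos22.0° = 110.3; c'Δl = 50.48; W sinα = 44.6
Slice 3: Δl = 1.6/cos41.1° = 2.123 m; N'_3 = 23·cos41.1° = 17.3; c'Δl = 33.12; W sinα = 15.1
Σc'Δl = 128.8 kN/m; ΣN' = 187.7 kN/m; ΣW sinα = 60.4 kN/m
Resisting = 128.8 + 187.7·tan25.2° = 128.8 + 88.3 = 217.1 kN/m
FS = 217.1 / 60.4 = 3.593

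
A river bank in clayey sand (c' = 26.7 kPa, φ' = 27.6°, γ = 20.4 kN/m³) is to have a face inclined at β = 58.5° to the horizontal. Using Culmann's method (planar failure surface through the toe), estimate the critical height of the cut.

Culmann's analysis gives the critical failure plane at α_cr = (β + φ')/2 = (58.5 + 27.6)/2 = 43.0°, and the critical height
H_c = (4c'/γ) · sinβ cosφ' / [1 − cos(β − φ')]
    = (4·26.7/20.4) · sin58.5°·cos27.6° / [1 − cos(30.9°)]
    = 5.235 · 0.8526·0.8862 / [1 − 0.8581]
    = 5.235 · 0.7556 / 0.1419
    = 27.87 m

H_c = 27.87 m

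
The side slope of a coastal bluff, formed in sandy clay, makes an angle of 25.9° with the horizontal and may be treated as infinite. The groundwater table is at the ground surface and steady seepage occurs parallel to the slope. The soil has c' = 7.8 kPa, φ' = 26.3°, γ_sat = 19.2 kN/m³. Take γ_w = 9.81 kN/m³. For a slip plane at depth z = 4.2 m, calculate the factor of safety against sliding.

With seepage parallel to the slope and the water table at the surface, the effective normal stress on the slip plane uses the buoyant unit weight γ' = γ_sat − γ_w while the driving shear stress uses γ_sat:
FS = [c' + γ' z cos²β tanφ'] / [γ_sat z sinβ cosβ]
γ' = 19.2 − 9.81 = 9.39 kN/m³
Numerator = 7.8 + 9.39·4.2·cos²25.9°·tan26.3° = 7.8 + 9.39·4.2·0.8092·0.4942 = 23.573 kPa
Denominator = 19.2·4.2·sin25.9°·cos25.9° = 19.2·4.2·0.4368·0.8996 = 31.686 kPa
FS = 23.573 / 31.686 = 0.744

FS = 0.74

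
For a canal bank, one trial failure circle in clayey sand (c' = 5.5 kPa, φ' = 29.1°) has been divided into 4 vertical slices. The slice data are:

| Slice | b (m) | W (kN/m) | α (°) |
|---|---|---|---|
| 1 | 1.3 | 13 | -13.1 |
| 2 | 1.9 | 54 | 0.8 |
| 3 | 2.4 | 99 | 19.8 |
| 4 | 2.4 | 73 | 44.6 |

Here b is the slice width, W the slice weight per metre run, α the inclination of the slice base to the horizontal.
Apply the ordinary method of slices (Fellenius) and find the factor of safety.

Ordinary method of slices: FS = Σ[c'·Δl_i + (W_i cosα_i)·tanφ'] / Σ W_i sinα_i, with Δl_i = b_i / cosα_i.
Slice 1: Δl = 1.3/cos(-13.1°) = 1.335 m; N'_1 = 13·cos(-13.1°) = 12.7; c'Δl = 7.34; W sinα = -2.9
Slice 2: Δl = 1.9/cos0.8° = 1.900 m; N'_2 = 54·cos0.8° = 54.0; c'Δl = 10.45; W sinα = 0.8
Slice 3: Δl = 2.4/cos19.8° = 2.551 m; N'_3 = 99·cos19.8° = 93.1; c'Δl = 14.03; W sinα = 33.5
Slice 4: Δl = 2.4/cos44.6° = 3.371 m; N'_4 = 73·cos44.6° = 52.0; c'Δl = 18.54; W sinα = 51.3
Σc'Δl = 50.4 kN/m; ΣN' = 211.8 kN/m; ΣW sinα = 82.6 kN/m
Resisting = 50.4 + 211.8·tan29.1° = 50.4 + 117.9 = 168.2 kN/m
FS = 168.2 / 82.6 = 2.037

FS = 2.04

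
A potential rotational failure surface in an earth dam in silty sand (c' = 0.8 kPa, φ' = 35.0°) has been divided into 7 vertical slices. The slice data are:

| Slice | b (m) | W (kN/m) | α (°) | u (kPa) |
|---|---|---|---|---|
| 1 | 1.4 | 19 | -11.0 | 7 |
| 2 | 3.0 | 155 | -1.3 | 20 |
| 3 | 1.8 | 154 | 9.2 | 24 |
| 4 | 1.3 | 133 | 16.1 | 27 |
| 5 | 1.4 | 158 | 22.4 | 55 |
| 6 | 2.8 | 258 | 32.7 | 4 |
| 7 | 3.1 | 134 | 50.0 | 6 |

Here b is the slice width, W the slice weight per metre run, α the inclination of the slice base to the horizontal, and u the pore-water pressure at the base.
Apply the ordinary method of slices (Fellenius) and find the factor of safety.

Ordinary method of slices: FS = Σ[c'·Δl_i + (W_i cosα_i − u_i·Δl_i)·tanφ'] / Σ W_i sinα_i, with Δl_i = b_i / cosα_i.
Slice 1: Δl = 1.4/cos(-11.0°) = 1.426 m; N'_1 = 19·cos(-11.0°) − 7·1.426 = 8.7; c'Δl = 1.14; W sinα = -3.6
Slice 2: Δl = 3.0/cos(-1.3°) = 3.001 m; N'_2 = 155·cos(-1.3°) − 20·3.001 = 94.9; c'Δl = 2.40; W sinα = -3.5
Slice 3: Δl = 1.8/cos9.2° = 1.823 m; N'_3 = 154·cos9.2° − 24·1.823 = 108.3; c'Δl = 1.46; W sinα = 24.6
Slice 4: Δl = 1.3/cos16.1° = 1.353 m; N'_4 = 133·cos16.1° − 27·1.353 = 91.3; c'Δl = 1.08; W sinα = 36.9
Slice 5: Δl = 1.4/cos22.4° = 1.514 m; N'_5 = 158·cos22.4° − 55·1.514 = 62.8; c'Δl = 1.21; W sinα = 60.2
Slice 6: Δl = 2.8/cos32.7° = 3.327 m; N'_6 = 258·cos32.7° − 4·3.327 = 203.8; c'Δl = 2.66; W sinα = 139.4
Slice 7: Δl = 3.1/cos50.0° = 4.823 m; N'_7 = 134·cos50.0° − 6·4.823 = 57.2; c'Δl = 3.86; W sinα = 102.6
Σc'Δl = 13.8 kN/m; ΣN' = 626.9 kN/m; ΣW sinα = 356.6 kN/m
Resisting = 13.8 + 626.9·tan35.0° = 13.8 + 439.0 = 452.8 kN/m
FS = 452.8 / 356.6 = 1.270

FS = 1.27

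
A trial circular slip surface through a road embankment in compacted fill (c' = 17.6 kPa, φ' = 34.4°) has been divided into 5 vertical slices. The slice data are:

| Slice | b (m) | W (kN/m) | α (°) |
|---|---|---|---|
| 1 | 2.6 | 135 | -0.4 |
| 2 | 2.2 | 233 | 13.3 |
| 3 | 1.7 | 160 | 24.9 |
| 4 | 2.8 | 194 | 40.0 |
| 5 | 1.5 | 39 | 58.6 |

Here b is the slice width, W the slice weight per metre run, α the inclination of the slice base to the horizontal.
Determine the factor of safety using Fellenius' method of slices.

Ordinary method of slices: FS = Σ[c'·Δl_i + (W_i cosα_i)·tanφ'] / Σ W_i sinα_i, with Δl_i = b_i / cosα_i.
Slice 1: Δl = 2.6/cos(-0.4°) = 2.600 m; N'_1 = 135·cos(-0.4°) = 135.0; c'Δl = 45.76; W sinα = -0.9
Slice 2: Δl = 2.2/cos13.3° = 2.261 m; N'_2 = 233·cos13.3° = 226.8; c'Δl = 39.79; W sinα = 53.6
Slice 3: Δl = 1.7/cos24.9° = 1.874 m; N'_3 = 160·cos24.9° = 145.1; c'Δl = 32.99; W sinα = 67.4
Slice 4: Δl = 2.8/cos40.0° = 3.655 m; N'_4 = 194·cos40.0° = 148.6; c'Δl = 64.33; W sinα = 124.7
Slice 5: Δl = 1.5/cos58.6° = 2.879 m; N'_5 = 39·cos58.6° = 20.3; c'Δl = 50.67; W sinα = 33.3
Σc'Δl = 233.5 kN/m; ΣN' = 675.8 kN/m; ΣW sinα = 278.0 kN/m
Resisting = 233.5 + 675.8·tan34.4° = 233.5 + 462.7 = 696.3 kN/m
FS = 696.3 / 278.0 = 2.504

FS = 2.50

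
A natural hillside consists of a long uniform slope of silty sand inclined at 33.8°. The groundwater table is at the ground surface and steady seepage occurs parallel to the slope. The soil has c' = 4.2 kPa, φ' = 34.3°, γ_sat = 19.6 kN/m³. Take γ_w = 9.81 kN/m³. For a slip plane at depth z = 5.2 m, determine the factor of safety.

With seepage parallel to the slope and the water table at the surface, the effective normal stress on the slip plane uses the buoyant unit weight γ' = γ_sat − γ_w while the driving shear stress uses γ_sat:
FS = [c' + γ' z cos²β tanφ'] / [γ_sat z sinβ cosβ]
γ' = 19.6 − 9.81 = 9.79 kN/m³
Numerator = 4.2 + 9.79·5.2·cos²33.8°·tan34.3° = 4.2 + 9.79·5.2·0.6905·0.6822 = 28.180 kPa
Denominator = 19.6·5.2·sin33.8°·cos33.8° = 19.6·5.2·0.5563·0.8310 = 47.115 kPa
FS = 28.180 / 47.115 = 0.598

FS = 0.60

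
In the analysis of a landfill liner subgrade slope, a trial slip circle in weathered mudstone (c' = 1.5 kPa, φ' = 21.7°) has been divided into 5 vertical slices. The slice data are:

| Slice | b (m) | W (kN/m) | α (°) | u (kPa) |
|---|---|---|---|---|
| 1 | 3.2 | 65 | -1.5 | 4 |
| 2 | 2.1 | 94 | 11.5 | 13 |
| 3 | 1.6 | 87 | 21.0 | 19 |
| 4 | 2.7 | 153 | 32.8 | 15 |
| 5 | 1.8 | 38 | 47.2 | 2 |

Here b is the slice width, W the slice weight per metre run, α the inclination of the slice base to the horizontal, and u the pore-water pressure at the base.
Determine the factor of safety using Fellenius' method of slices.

Ordinary method of slices: FS = Σ[c'·Δl_i + (W_i cosα_i − u_i·Δl_i)·tanφ'] / Σ W_i sinα_i, with Δl_i = b_i / cosα_i.
Slice 1: Δl = 3.2/cos(-1.5°) = 3.201 m; N'_1 = 65·cos(-1.5°) − 4·3.201 = 52.2; c'Δl = 4.80; W sinα = -1.7
Slice 2: Δl = 2.1/cos11.5° = 2.143 m; N'_2 = 94·cos11.5° − 13·2.143 = 64.3; c'Δl = 3.21; W sinα = 18.7
Slice 3: Δl = 1.6/cos21.0° = 1.714 m; N'_3 = 87·cos21.0° − 19·1.714 = 48.7; c'Δl = 2.57; W sinα = 31.2
Slice 4: Δl = 2.7/cos32.8° = 3.212 m; N'_4 = 153·cos32.8° − 15·3.212 = 80.4; c'Δl = 4.82; W sinα = 82.9
Slice 5: Δl = 1.8/cos47.2° = 2.649 m; N'_5 = 38·cos47.2° − 2·2.649 = 20.5; c'Δl = 3.97; W sinα = 27.9
Σc'Δl = 19.4 kN/m; ΣN' = 266.0 kN/m; ΣW sinα = 159.0 kN/m
Resisting = 19.4 + 266.0·tan21.7° = 19.4 + 105.9 = 125.2 kN/m
FS = 125.2 / 159.0 = 0.788

FS = 0.79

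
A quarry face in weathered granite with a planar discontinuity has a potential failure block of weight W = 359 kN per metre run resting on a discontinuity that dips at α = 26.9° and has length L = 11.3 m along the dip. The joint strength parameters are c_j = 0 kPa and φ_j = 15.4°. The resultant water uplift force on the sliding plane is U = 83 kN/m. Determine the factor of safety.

FS = 0.40

Resolving the block weight along and normal to the plane and applying the Mohr–Coulomb strength on the joint:
N' = W cosα − U = 359·cos26.9° − 83 = 237.2 kN/m
Driving force T = W sinα = 359·sin26.9° = 162.4 kN/m
Resisting force R = c_j·L + N'·tanφ_j = 0·11.3 + 237.2·tan15.4° = 0.0 + 65.3 = 65.3 kN/m
FS = R / T = 65.3 / 162.4 = 0.402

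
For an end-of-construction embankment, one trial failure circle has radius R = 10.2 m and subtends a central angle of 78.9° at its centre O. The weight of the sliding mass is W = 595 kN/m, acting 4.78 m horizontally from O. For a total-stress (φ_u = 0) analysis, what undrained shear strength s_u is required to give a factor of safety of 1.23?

FS = s_u·L_a·R / (W·d), so s_u = FS·W·d / (L_a·R).
Arc length L_a = R·θ = 10.2·(78.9°·π/180) = 10.2·1.3771 = 14.05 m
s_u = 1.23·595·4.78 / (14.05·10.2) = 3498.2 / 143.27 = 24.42 kPa

s_u = 24.4 kPa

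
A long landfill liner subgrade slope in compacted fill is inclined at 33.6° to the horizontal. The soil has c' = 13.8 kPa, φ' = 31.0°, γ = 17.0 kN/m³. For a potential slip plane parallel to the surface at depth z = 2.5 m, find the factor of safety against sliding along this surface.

FS = 1.61

For an infinite slope with a slip plane parallel to the surface (no pore pressure): FS = [c' + γz cos²β tanφ'] / [γz sinβ cosβ].
γz = 17.0·2.5 = 42.50 kN/m²
Numerator = 13.8 + 42.50·cos²33.6°·tan31.0° = 13.8 + 42.50·0.6938·0.6009 = 31.516 kPa
Denominator = 42.50·sin33.6°·cos33.6° = 42.50·0.5534·0.8329 = 19.590 kPa
FS = 31.516 / 19.590 = 1.609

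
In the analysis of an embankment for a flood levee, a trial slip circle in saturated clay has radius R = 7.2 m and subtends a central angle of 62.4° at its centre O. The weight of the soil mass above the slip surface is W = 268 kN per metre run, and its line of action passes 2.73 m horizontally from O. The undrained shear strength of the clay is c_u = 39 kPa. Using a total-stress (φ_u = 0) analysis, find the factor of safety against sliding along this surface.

Taking moments about the centre O, the resisting moment is provided by the undrained shear strength acting along the arc:
Arc length L_a = R·θ = 7.2·(62.4°·π/180) = 7.2·1.0891 = 7.84 m
M_R = c_u·L_a·R = 39·7.84·7.2 = 2201.9 kN·m/m
M_D = W·d = 268·2.73 = 731.6 kN·m/m
FS = M_R / M_D = 2201.9 / 731.6 = 3.009

FS = 3.01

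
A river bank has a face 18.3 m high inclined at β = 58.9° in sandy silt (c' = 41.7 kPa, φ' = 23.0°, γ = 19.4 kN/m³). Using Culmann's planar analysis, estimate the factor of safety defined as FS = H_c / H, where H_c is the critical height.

FS = 1.95

H_c = (4c'/γ) · sinβ cosφ' / [1 − cos(β − φ')]
    = (4·41.7/19.4) · sin58.9°·cos23.0° / [1 − cos35.9°]
    = 8.598 · 0.7882 / 0.1900 = 35.68 m
FS = H_c / H = 35.68 / 18.3 = 1.949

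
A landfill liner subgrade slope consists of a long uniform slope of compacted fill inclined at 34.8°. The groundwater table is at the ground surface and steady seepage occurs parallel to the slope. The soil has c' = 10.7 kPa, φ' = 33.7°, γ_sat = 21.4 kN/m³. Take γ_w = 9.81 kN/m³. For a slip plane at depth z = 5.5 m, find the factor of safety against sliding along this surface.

FS = 0.71

With seepage parallel to the slope and the water table at the surface, the effective normal stress on the slip plane uses the buoyant unit weight γ' = γ_sat − γ_w while the driving shear stress uses γ_sat:
FS = [c' + γ' z cos²β tanφ'] / [γ_sat z sinβ cosβ]
γ' = 21.4 − 9.81 = 11.59 kN/m³
Numerator = 10.7 + 11.59·5.5·cos²34.8°·tan33.7° = 10.7 + 11.59·5.5·0.6743·0.6669 = 39.366 kPa
Denominator = 21.4·5.5·sin34.8°·cos34.8° = 21.4·5.5·0.5707·0.8211 = 55.159 kPa
FS = 39.366 / 55.159 = 0.714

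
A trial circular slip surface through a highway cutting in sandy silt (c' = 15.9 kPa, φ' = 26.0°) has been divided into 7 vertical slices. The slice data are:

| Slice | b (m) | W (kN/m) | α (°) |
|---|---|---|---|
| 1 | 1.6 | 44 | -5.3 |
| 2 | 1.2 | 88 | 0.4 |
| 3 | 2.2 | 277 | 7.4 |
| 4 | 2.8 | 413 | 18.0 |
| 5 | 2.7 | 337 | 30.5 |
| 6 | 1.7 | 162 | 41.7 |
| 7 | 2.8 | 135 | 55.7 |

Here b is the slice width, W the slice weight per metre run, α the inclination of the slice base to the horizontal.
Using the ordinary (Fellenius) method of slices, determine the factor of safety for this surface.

Ordinary method of slices: FS = Σ[c'·Δl_i + (W_i cosα_i)·tanφ'] / Σ W_i sinα_i, with Δl_i = b_i / cosα_i.
Slice 1: Δl = 1.6/cos(-5.3°) = 1.607 m; N'_1 = 44·cos(-5.3°) = 43.8; c'Δl = 25.55; W sinα = -4.1
Slice 2: Δl = 1.2/cos0.4° = 1.200 m; N'_2 = 88·cos0.4° = 88.0; c'Δl = 19.08; W sinα = 0.6
Slice 3: Δl = 2.2/cos7.4° = 2.218 m; N'_3 = 277·cos7.4° = 274.7; c'Δl = 35.27; W sinα = 35.7
Slice 4: Δl = 2.8/cos18.0° = 2.944 m; N'_4 = 413·cos18.0° = 392.8; c'Δl = 46.81; W sinα = 127.6
Slice 5: Δl = 2.7/cos30.5° = 3.134 m; N'_5 = 337·cos30.5° = 290.4; c'Δl = 49.82; W sinα = 171.0
Slice 6: Δl = 1.7/cos41.7° = 2.277 m; N'_6 = 162·cos41.7° = 121.0; c'Δl = 36.20; W sinα = 107.8
Slice 7: Δl = 2.8/cos55.7° = 4.969 m; N'_7 = 135·cos55.7° = 76.1; c'Δl = 79.00; W sinα = 111.5
Σc'Δl = 291.7 kN/m; ΣN' = 1286.7 kN/m; ΣW sinα = 550.2 kN/m
Resisting = 291.7 + 1286.7·tan26.0° = 291.7 + 627.6 = 919.3 kN/m
FS = 919.3 / 550.2 = 1.671

FS = 1.67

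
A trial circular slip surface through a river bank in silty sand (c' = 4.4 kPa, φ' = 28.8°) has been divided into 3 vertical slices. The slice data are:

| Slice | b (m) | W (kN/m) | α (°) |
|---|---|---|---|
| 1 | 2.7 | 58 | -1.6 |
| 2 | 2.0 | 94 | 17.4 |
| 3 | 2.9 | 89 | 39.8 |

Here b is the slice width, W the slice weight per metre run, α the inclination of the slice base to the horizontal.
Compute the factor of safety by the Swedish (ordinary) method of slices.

Ordinary method of slices: FS = Σ[c'·Δl_i + (W_i cosα_i)·tanφ'] / Σ W_i sinα_i, with Δl_i = b_i / cosα_i.
Slice 1: Δl = 2.7/cos(-1.6°) = 2.701 m; N'_1 = 58·cos(-1.6°) = 58.0; c'Δl = 11.88; W sinα = -1.6
Slice 2: Δl = 2.0/cos17.4° = 2.096 m; N'_2 = 94·cos17.4° = 89.7; c'Δl = 9.22; W sinα = 28.1
Slice 3: Δl = 2.9/cos39.8° = 3.775 m; N'_3 = 89·cos39.8° = 68.4; c'Δl = 16.61; W sinα = 57.0
Σc'Δl = 37.7 kN/m; ΣN' = 216.1 kN/m; ΣW sinα = 83.5 kN/m
Resisting = 37.7 + 216.1·tan28.8° = 37.7 + 118.8 = 156.5 kN/m
FS = 156.5 / 83.5 = 1.875

FS = 1.88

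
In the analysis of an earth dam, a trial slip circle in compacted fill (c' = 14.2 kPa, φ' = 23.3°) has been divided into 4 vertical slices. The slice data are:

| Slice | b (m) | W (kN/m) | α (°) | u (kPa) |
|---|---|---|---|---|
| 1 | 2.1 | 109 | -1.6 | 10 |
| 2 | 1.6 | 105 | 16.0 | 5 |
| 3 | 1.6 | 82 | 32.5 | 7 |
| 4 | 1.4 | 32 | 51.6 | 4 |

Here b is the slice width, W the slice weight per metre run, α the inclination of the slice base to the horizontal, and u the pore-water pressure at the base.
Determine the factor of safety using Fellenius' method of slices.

FS = 2.30

Ordinary method of slices: FS = Σ[c'·Δl_i + (W_i cosα_i − u_i·Δl_i)·tanφ'] / Σ W_i sinα_i, with Δl_i = b_i / cosα_i.
Slice 1: Δl = 2.1/cos(-1.6°) = 2.101 m; N'_1 = 109·cos(-1.6°) − 10·2.101 = 87.9; c'Δl = 29.83; W sinα = -3.0
Slice 2: Δl = 1.6/cos16.0° = 1.664 m; N'_2 = 105·cos16.0° − 5·1.664 = 92.6; c'Δl = 23.64; W sinα = 28.9
Slice 3: Δl = 1.6/cos32.5° = 1.897 m; N'_3 = 82·cos32.5° − 7·1.897 = 55.9; c'Δl = 26.94; W sinα = 44.1
Slice 4: Δl = 1.4/cos51.6° = 2.254 m; N'_4 = 32·cos51.6° − 4·2.254 = 10.9; c'Δl = 32.01; W sinα = 25.1
Σc'Δl = 112.4 kN/m; ΣN' = 247.3 kN/m; ΣW sinα = 95.0 kN/m
Resisting = 112.4 + 247.3·tan23.3° = 112.4 + 106.5 = 218.9 kN/m
FS = 218.9 / 95.0 = 2.304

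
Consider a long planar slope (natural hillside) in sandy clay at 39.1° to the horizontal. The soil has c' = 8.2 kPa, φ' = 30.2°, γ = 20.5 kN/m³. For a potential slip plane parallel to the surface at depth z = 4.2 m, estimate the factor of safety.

For an infinite slope with a slip plane parallel to the surface (no pore pressure): FS = [c' + γz cos²β tanφ'] / [γz sinβ cosβ].
γz = 20.5·4.2 = 86.10 kN/m²
Numerator = 8.2 + 86.10·cos²39.1°·tan30.2° = 8.2 + 86.10·0.6022·0.5820 = 38.379 kPa
Denominator = 86.10·sin39.1°·cos39.1° = 86.10·0.6307·0.7760 = 42.140 kPa
FS = 38.379 / 42.140 = 0.911

FS = 0.91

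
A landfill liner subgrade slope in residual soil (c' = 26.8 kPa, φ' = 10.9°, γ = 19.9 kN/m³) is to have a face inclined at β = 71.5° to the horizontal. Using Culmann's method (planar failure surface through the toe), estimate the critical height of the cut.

H_c = 9.85 m

Culmann's analysis gives the critical failure plane at α_cr = (β + φ')/2 = (71.5 + 10.9)/2 = 41.2°, and the critical height
H_c = (4c'/γ) · sinβ cosφ' / [1 − cos(β − φ')]
    = (4·26.8/19.9) · sin71.5°·cos10.9° / [1 − cos(60.6°)]
    = 5.387 · 0.9483·0.9820 / [1 − 0.4909]
    = 5.387 · 0.9312 / 0.5091
    = 9.85 m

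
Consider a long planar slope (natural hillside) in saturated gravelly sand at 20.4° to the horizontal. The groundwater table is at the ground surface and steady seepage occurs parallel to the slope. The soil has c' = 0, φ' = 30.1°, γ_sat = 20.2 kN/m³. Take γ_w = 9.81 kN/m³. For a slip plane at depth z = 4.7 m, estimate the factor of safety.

FS = 0.80

With seepage parallel to the slope and the water table at the surface, the effective normal stress on the slip plane uses the buoyant unit weight γ' = γ_sat − γ_w while the driving shear stress uses γ_sat:
FS = [c' + γ' z cos²β tanφ'] / [γ_sat z sinβ cosβ]
(For c' = 0 this reduces to FS = (γ'/γ_sat)·tanφ'/tanβ.)
γ' = 20.2 − 9.81 = 10.39 kN/m³
Numerator = 0.0 + 10.39·4.7·cos²20.4°·tan30.1° = 0.0 + 10.39·4.7·0.8785·0.5797 = 24.868 kPa
Denominator = 20.2·4.7·sin20.4°·cos20.4° = 20.2·4.7·0.3486·0.9373 = 31.018 kPa
FS = 24.868 / 31.018 = 0.802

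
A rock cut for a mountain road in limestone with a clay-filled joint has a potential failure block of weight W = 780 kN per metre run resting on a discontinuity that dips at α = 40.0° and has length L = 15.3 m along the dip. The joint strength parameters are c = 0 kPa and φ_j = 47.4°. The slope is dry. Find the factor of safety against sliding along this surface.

Resolving the block weight along and normal to the plane and applying the Mohr–Coulomb strength on the joint:
N' = W cosα = 780·cos40.0° = 597.5 kN/m
Driving force T = W sinα = 780·sin40.0° = 501.4 kN/m
Resisting force R = c·L + N'·tanφ_j = 0·15.3 + 597.5·tan47.4° = 0.0 + 649.8 = 649.8 kN/m
FS = R / T = 649.8 / 501.4 = 1.296

FS = 1.30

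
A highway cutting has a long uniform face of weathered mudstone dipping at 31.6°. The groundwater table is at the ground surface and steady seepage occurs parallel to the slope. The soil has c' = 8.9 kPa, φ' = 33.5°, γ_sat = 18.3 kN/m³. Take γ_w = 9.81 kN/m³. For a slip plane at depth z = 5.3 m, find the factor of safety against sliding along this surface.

FS = 0.70

With seepage parallel to the slope and the water table at the surface, the effective normal stress on the slip plane uses the buoyant unit weight γ' = γ_sat − γ_w while the driving shear stress uses γ_sat:
FS = [c' + γ' z cos²β tanφ'] / [γ_sat z sinβ cosβ]
γ' = 18.3 − 9.81 = 8.49 kN/m³
Numerator = 8.9 + 8.49·5.3·cos²31.6°·tan33.5° = 8.9 + 8.49·5.3·0.7254·0.6619 = 30.506 kPa
Denominator = 18.3·5.3·sin31.6°·cos31.6° = 18.3·5.3·0.5240·0.8517 = 43.286 kPa
FS = 30.506 / 43.286 = 0.705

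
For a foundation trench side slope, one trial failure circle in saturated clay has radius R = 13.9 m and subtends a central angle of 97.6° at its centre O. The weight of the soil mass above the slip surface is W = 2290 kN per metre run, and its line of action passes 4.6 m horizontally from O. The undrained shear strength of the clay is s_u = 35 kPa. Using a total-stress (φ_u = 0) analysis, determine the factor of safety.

FS = 1.09

Taking moments about the centre O, the resisting moment is provided by the undrained shear strength acting along the arc:
Arc length L_a = R·θ = 13.9·(97.6°·π/180) = 13.9·1.7034 = 23.68 m
M_R = s_u·L_a·R = 35·23.68·13.9 = 11519.3 kN·m/m
M_D = W·d = 2290·4.6 = 10534.0 kN·m/m
FS = M_R / M_D = 11519.3 / 10534.0 = 1.094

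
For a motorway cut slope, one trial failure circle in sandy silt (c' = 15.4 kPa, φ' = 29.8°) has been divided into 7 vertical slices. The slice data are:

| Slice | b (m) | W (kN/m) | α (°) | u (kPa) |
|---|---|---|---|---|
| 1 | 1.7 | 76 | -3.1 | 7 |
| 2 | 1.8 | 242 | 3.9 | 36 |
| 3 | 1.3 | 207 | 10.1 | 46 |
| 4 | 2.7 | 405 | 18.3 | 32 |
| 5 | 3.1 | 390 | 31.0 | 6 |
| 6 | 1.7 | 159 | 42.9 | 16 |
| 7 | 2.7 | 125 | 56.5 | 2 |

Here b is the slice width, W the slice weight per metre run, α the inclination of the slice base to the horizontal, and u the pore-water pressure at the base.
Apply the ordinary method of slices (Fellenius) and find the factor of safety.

Ordinary method of slices: FS = Σ[c'·Δl_i + (W_i cosα_i − u_i·Δl_i)·tanφ'] / Σ W_i sinα_i, with Δl_i = b_i / cosα_i.
Slice 1: Δl = 1.7/cos(-3.1°) = 1.702 m; N'_1 = 76·cos(-3.1°) − 7·1.702 = 64.0; c'Δl = 26.22; W sinα = -4.1
Slice 2: Δl = 1.8/cos3.9° = 1.804 m; N'_2 = 242·cos3.9° − 36·1.804 = 176.5; c'Δl = 27.78; W sinα = 16.5
Slice 3: Δl = 1.3/cos10.1° = 1.320 m; N'_3 = 207·cos10.1° − 46·1.320 = 143.1; c'Δl = 20.34; W sinα = 36.3
Slice 4: Δl = 2.7/cos18.3° = 2.844 m; N'_4 = 405·cos18.3° − 32·2.844 = 293.5; c'Δl = 43.79; W sinα = 127.2
Slice 5: Δl = 3.1/cos31.0° = 3.617 m; N'_5 = 390·cos31.0° − 6·3.617 = 312.6; c'Δl = 55.70; W sinα = 200.9
Slice 6: Δl = 1.7/cos42.9° = 2.321 m; N'_6 = 159·cos42.9° − 16·2.321 = 79.3; c'Δl = 35.74; W sinα = 108.2
Slice 7: Δl = 2.7/cos56.5° = 4.892 m; N'_7 = 125·cos56.5° − 2·4.892 = 59.2; c'Δl = 75.33; W sinα = 104.2
Σc'Δl = 284.9 kN/m; ΣN' = 1128.2 kN/m; ΣW sinα = 589.2 kN/m
Resisting = 284.9 + 1128.2·tan29.8° = 284.9 + 646.1 = 931.0 kN/m
FS = 931.0 / 589.2 = 1.580

FS = 1.58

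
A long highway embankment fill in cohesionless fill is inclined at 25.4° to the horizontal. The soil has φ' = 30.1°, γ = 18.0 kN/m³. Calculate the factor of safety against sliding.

FS = 1.22

For a dry cohesionless infinite slope the factor of safety is FS = tanφ' / tanβ.
FS = tan30.1° / tan25.4° = 0.5797 / 0.4748 = 1.221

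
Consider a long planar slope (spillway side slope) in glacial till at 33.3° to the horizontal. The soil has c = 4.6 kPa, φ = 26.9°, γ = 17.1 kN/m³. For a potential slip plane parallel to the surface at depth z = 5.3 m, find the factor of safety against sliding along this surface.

For an infinite slope with a slip plane parallel to the surface (no pore pressure): FS = [c + γz cos²β tanφ] / [γz sinβ cosβ].
γz = 17.1·5.3 = 90.63 kN/m²
Numerator = 4.6 + 90.63·cos²33.3°·tan26.9° = 4.6 + 90.63·0.6986·0.5073 = 36.720 kPa
Denominator = 90.63·sin33.3°·cos33.3° = 90.63·0.5490·0.8358 = 41.588 kPa
FS = 36.720 / 41.588 = 0.883

FS = 0.88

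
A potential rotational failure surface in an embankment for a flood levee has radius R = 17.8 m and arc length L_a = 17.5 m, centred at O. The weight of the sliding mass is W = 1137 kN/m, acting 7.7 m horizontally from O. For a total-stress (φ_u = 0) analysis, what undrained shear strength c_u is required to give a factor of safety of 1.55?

c_u = 43.6 kPa

FS = c_u·L_a·R / (W·d), so c_u = FS·W·d / (L_a·R).
c_u = 1.55·1137·7.7 / (17.50·17.8) = 13570.1 / 311.50 = 43.56 kPa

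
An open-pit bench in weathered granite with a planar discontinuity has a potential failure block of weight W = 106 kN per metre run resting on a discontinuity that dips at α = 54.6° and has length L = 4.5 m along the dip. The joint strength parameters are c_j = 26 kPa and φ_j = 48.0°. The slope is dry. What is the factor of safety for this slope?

Resolving the block weight along and normal to the plane and applying the Mohr–Coulomb strength on the joint:
N' = W cosα = 106·cos54.6° = 61.4 kN/m
Driving force T = W sinα = 106·sin54.6° = 86.4 kN/m
Resisting force R = c_j·L + N'·tanφ_j = 26·4.5 + 61.4·tan48.0° = 117.0 + 68.2 = 185.2 kN/m
FS = R / T = 185.2 / 86.4 = 2.143

FS = 2.14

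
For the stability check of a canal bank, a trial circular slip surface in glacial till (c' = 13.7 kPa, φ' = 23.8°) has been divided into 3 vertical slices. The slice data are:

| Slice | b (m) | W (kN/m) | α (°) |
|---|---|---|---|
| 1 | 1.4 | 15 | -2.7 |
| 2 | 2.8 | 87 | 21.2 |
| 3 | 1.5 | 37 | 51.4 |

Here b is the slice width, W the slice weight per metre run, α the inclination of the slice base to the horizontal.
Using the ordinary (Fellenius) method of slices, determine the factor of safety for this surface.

Ordinary method of slices: FS = Σ[c'·Δl_i + (W_i cosα_i)·tanφ'] / Σ W_i sinα_i, with Δl_i = b_i / cosα_i.
Slice 1: Δl = 1.4/cos(-2.7°) = 1.402 m; N'_1 = 15·cos(-2.7°) = 15.0; c'Δl = 19.20; W sinα = -0.7
Slice 2: Δl = 2.8/cos21.2° = 3.003 m; N'_2 = 87·cos21.2° = 81.1; c'Δl = 41.14; W sinα = 31.5
Slice 3: Δl = 1.5/cos51.4° = 2.404 m; N'_3 = 37·cos51.4° = 23.1; c'Δl = 32.94; W sinα = 28.9
Σc'Δl = 93.3 kN/m; ΣN' = 119.2 kN/m; ΣW sinα = 59.7 kN/m
Resisting = 93.3 + 119.2·tan23.8° = 93.3 + 52.6 = 145.8 kN/m
FS = 145.8 / 59.7 = 2.444

FS = 2.44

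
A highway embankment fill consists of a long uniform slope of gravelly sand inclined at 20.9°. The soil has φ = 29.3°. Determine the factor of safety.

FS = 1.47

For a dry cohesionless infinite slope the factor of safety is FS = tanφ / tanβ.
FS = tan29.3° / tan20.9° = 0.5612 / 0.3819 = 1.470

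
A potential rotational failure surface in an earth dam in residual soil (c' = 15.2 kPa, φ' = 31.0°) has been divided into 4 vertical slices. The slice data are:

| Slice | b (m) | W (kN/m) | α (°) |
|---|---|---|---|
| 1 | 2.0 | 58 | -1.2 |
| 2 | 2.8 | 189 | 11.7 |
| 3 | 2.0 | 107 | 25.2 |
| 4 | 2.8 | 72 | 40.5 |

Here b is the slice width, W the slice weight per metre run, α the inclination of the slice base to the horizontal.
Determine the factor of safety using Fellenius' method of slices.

FS = 3.09

Ordinary method of slices: FS = Σ[c'·Δl_i + (W_i cosα_i)·tanφ'] / Σ W_i sinα_i, with Δl_i = b_i / cosα_i.
Slice 1: Δl = 2.0/cos(-1.2°) = 2.000 m; N'_1 = 58·cos(-1.2°) = 58.0; c'Δl = 30.41; W sinα = -1.2
Slice 2: Δl = 2.8/cos11.7° = 2.859 m; N'_2 = 189·cos11.7° = 185.1; c'Δl = 43.46; W sinα = 38.3
Slice 3: Δl = 2.0/cos25.2° = 2.210 m; N'_3 = 107·cos25.2° = 96.8; c'Δl = 33.60; W sinα = 45.6
Slice 4: Δl = 2.8/cos40.5° = 3.682 m; N'_4 = 72·cos40.5° = 54.7; c'Δl = 55.97; W sinα = 46.8
Σc'Δl = 163.4 kN/m; ΣN' = 394.6 kN/m; ΣW sinα = 129.4 kN/m
Resisting = 163.4 + 394.6·tan31.0° = 163.4 + 237.1 = 400.6 kN/m
FS = 400.6 / 129.4 = 3.095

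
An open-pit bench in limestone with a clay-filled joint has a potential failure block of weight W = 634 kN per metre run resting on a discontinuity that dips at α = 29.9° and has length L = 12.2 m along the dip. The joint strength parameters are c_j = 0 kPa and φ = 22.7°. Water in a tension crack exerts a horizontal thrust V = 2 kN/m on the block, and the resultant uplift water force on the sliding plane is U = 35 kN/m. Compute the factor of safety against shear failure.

Resolving the block weight along and normal to the plane and applying the Mohr–Coulomb strength on the joint:
N' = W cosα − U − V sinα = 634·cos29.9° − 35 − 2·sin29.9° = 513.6 kN/m
Driving force T = W sinα + V cosα = 634·sin29.9° + 2·cos29.9° = 317.8 kN/m
Resisting force R = c_j·L + N'·tanφ = 0·12.2 + 513.6·tan22.7° = 0.0 + 214.9 = 214.9 kN/m
FS = R / T = 214.9 / 317.8 = 0.676

FS = 0.68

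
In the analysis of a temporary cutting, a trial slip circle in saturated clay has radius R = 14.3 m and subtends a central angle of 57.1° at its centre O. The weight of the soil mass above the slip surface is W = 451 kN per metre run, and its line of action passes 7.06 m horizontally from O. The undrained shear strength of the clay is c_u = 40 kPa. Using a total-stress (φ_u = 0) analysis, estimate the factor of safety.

Taking moments about the centre O, the resisting moment is provided by the undrained shear strength acting along the arc:
Arc length L_a = R·θ = 14.3·(57.1°·π/180) = 14.3·0.9966 = 14.25 m
M_R = c_u·L_a·R = 40·14.25·14.3 = 8151.7 kN·m/m
M_D = W·d = 451·7.06 = 3184.1 kN·m/m
FS = M_R / M_D = 8151.7 / 3184.1 = 2.560

FS = 2.56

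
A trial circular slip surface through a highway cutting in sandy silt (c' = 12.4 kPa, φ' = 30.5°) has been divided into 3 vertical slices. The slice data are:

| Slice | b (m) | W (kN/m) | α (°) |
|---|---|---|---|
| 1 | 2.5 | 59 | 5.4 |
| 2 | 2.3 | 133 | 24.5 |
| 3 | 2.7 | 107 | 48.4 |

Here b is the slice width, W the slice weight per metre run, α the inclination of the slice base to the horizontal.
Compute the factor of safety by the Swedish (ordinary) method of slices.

FS = 1.85

Ordinary method of slices: FS = Σ[c'·Δl_i + (W_i cosα_i)·tanφ'] / Σ W_i sinα_i, with Δl_i = b_i / cosα_i.
Slice 1: Δl = 2.5/cos5.4° = 2.511 m; N'_1 = 59·cos5.4° = 58.7; c'Δl = 31.14; W sinα = 5.6
Slice 2: Δl = 2.3/cos24.5° = 2.528 m; N'_2 = 133·cos24.5° = 121.0; c'Δl = 31.34; W sinα = 55.2
Slice 3: Δl = 2.7/cos48.4° = 4.067 m; N'_3 = 107·cos48.4° = 71.0; c'Δl = 50.43; W sinα = 80.0
Σc'Δl = 112.9 kN/m; ΣN' = 250.8 kN/m; ΣW sinα = 140.7 kN/m
Resisting = 112.9 + 250.8·tan30.5° = 112.9 + 147.7 = 260.6 kN/m
FS = 260.6 / 140.7 = 1.852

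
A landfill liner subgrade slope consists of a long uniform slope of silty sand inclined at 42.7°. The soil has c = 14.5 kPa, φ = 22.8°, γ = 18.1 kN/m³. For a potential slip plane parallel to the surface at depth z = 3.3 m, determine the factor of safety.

FS = 0.94

For an infinite slope with a slip plane parallel to the surface (no pore pressure): FS = [c + γz cos²β tanφ] / [γz sinβ cosβ].
γz = 18.1·3.3 = 59.73 kN/m²
Numerator = 14.5 + 59.73·cos²42.7°·tan22.8° = 14.5 + 59.73·0.5401·0.4204 = 28.061 kPa
Denominator = 59.73·sin42.7°·cos42.7° = 59.73·0.6782·0.7349 = 29.769 kPa
FS = 28.061 / 29.769 = 0.943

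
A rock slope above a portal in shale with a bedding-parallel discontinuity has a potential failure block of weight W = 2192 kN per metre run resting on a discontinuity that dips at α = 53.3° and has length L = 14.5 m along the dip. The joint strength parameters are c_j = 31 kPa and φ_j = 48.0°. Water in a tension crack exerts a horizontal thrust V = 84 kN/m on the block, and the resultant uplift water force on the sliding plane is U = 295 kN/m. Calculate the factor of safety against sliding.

FS = 0.83

Resolving the block weight along and normal to the plane and applying the Mohr–Coulomb strength on the joint:
N' = W cosα − U − V sinα = 2192·cos53.3° − 295 − 84·sin53.3° = 947.6 kN/m
Driving force T = W sinα + V cosα = 2192·sin53.3° + 84·cos53.3° = 1807.7 kN/m
Resisting force R = c_j·L + N'·tanφ_j = 31·14.5 + 947.6·tan48.0° = 449.5 + 1052.5 = 1502.0 kN/m
FS = R / T = 1502.0 / 1807.7 = 0.831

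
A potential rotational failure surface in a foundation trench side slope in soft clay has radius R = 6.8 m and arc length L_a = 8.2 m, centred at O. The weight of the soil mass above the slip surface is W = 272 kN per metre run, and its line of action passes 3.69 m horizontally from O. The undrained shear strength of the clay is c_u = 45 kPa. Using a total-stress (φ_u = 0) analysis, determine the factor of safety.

FS = 2.50

Taking moments about the centre O, the resisting moment is provided by the undrained shear strength acting along the arc:
M_R = c_u·L_a·R = 45·8.20·6.8 = 2509.2 kN·m/m
M_D = W·d = 272·3.69 = 1003.7 kN·m/m
FS = M_R / M_D = 2509.2 / 1003.7 = 2.500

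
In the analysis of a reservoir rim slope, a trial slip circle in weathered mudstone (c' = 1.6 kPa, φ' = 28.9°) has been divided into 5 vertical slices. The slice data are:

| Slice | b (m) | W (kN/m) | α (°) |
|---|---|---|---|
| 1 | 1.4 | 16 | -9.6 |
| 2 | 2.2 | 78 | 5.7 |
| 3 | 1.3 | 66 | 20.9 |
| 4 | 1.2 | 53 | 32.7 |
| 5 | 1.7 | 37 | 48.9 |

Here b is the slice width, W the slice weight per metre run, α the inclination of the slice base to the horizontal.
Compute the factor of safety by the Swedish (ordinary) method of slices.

FS = 1.62

Ordinary method of slices: FS = Σ[c'·Δl_i + (W_i cosα_i)·tanφ'] / Σ W_i sinα_i, with Δl_i = b_i / cosα_i.
Slice 1: Δl = 1.4/cos(-9.6°) = 1.420 m; N'_1 = 16·cos(-9.6°) = 15.8; c'Δl = 2.27; W sinα = -2.7
Slice 2: Δl = 2.2/cos5.7° = 2.211 m; N'_2 = 78·cos5.7° = 77.6; c'Δl = 3.54; W sinα = 7.7
Slice 3: Δl = 1.3/cos20.9° = 1.392 m; N'_3 = 66·cos20.9° = 61.7; c'Δl = 2.23; W sinα = 23.5
Slice 4: Δl = 1.2/cos32.7° = 1.426 m; N'_4 = 53·cos32.7° = 44.6; c'Δl = 2.28; W sinα = 28.6
Slice 5: Δl = 1.7/cos48.9° = 2.586 m; N'_5 = 37·cos48.9° = 24.3; c'Δl = 4.14; W sinα = 27.9
Σc'Δl = 14.5 kN/m; ΣN' = 224.0 kN/m; ΣW sinα = 85.1 kN/m
Resisting = 14.5 + 224.0·tan28.9° = 14.5 + 123.6 = 138.1 kN/m
FS = 138.1 / 85.1 = 1.622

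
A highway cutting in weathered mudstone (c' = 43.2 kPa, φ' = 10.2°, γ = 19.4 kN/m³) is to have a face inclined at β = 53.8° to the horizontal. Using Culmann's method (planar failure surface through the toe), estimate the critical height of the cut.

H_c = 25.65 m

Culmann's analysis gives the critical failure plane at α_cr = (β + φ')/2 = (53.8 + 10.2)/2 = 32.0°, and the critical height
H_c = (4c'/γ) · sinβ cosφ' / [1 − cos(β − φ')]
    = (4·43.2/19.4) · sin53.8°·cos10.2° / [1 − cos(43.6°)]
    = 8.907 · 0.8070·0.9842 / [1 − 0.7242]
    = 8.907 · 0.7942 / 0.2758
    = 25.65 m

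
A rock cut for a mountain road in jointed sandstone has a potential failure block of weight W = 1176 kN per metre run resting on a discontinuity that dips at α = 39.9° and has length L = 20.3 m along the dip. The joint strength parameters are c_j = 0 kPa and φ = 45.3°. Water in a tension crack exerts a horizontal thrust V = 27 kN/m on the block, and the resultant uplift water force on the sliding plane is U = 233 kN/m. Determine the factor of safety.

Resolving the block weight along and normal to the plane and applying the Mohr–Coulomb strength on the joint:
N' = W cosα − U − V sinα = 1176·cos39.9° − 233 − 27·sin39.9° = 651.9 kN/m
Driving force T = W sinα + V cosα = 1176·sin39.9° + 27·cos39.9° = 775.1 kN/m
Resisting force R = c_j·L + N'·tanφ = 0·20.3 + 651.9·tan45.3° = 0.0 + 658.7 = 658.7 kN/m
FS = R / T = 658.7 / 775.1 = 0.850

FS = 0.85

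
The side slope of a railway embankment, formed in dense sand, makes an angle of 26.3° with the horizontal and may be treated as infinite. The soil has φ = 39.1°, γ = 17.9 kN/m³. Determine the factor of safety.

FS = 1.64

For a dry cohesionless infinite slope the factor of safety is FS = tanφ / tanβ.
FS = tan39.1° / tan26.3° = 0.8127 / 0.4942 = 1.644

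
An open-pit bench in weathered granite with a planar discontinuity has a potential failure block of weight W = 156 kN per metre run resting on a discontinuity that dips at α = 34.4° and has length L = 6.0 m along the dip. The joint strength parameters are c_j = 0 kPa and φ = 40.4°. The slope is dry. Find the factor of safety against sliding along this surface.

FS = 1.24

Resolving the block weight along and normal to the plane and applying the Mohr–Coulomb strength on the joint:
N' = W cosα = 156·cos34.4° = 128.7 kN/m
Driving force T = W sinα = 156·sin34.4° = 88.1 kN/m
Resisting force R = c_j·L + N'·tanφ = 0·6.0 + 128.7·tan40.4° = 0.0 + 109.5 = 109.5 kN/m
FS = R / T = 109.5 / 88.1 = 1.243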